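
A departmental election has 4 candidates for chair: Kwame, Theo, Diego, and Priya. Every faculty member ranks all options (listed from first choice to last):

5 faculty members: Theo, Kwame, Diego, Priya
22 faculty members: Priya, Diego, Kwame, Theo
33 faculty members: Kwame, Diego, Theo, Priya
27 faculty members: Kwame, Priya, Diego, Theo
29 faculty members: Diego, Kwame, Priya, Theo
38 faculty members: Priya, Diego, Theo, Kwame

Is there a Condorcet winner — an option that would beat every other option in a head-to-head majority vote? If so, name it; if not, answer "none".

none

Checking pairwise contests:
Diego beats Kwame 89–65.
Kwame beats Theo 111–43.
Priya beats Diego 87–67.
Kwame beats Priya 94–60.
Every option loses at least one head-to-head, so there is no Condorcet winner.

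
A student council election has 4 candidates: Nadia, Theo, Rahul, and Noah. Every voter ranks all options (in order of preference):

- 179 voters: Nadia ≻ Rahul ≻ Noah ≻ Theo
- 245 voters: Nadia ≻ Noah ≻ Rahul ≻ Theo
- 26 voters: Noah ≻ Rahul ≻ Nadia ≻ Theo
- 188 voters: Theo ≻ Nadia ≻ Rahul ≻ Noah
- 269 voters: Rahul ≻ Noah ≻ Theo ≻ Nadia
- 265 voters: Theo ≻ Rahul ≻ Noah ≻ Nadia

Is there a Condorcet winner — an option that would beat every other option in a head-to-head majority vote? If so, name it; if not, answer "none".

none

Checking pairwise contests:
Theo beats Nadia 722–450.
Rahul beats Theo 719–453.
Nadia beats Rahul 612–560.
Nadia beats Noah 612–560.
Every option loses at least one head-to-head, so there is no Condorcet winner.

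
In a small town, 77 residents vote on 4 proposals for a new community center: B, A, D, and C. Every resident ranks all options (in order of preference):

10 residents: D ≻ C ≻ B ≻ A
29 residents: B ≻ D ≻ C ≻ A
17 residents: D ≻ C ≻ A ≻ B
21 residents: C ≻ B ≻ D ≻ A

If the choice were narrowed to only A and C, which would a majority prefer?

C

Voters preferring A to C: 0; preferring C to A: 77.
C wins the head-to-head.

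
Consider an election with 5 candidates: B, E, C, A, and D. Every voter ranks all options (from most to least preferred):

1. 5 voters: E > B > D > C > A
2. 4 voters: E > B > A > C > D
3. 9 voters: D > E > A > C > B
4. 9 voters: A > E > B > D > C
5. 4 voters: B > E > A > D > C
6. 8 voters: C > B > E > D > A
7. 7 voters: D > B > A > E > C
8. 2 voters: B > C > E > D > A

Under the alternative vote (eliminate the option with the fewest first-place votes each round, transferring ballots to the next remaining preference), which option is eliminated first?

B

Round 1: B 6, E 9, C 8, A 9, D 16. Eliminate B.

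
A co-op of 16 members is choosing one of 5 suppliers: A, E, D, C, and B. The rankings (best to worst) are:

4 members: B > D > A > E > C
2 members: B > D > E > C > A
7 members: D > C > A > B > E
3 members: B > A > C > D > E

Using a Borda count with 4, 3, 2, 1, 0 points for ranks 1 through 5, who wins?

D

A: 4·2 + 2·0 + 7·2 + 3·3 = 31
E: 4·1 + 2·2 + 7·0 + 3·0 = 8
D: 4·3 + 2·3 + 7·4 + 3·1 = 49
C: 4·0 + 2·1 + 7·3 + 3·2 = 29
B: 4·4 + 2·4 + 7·1 + 3·4 = 43
D has the highest Borda score (49).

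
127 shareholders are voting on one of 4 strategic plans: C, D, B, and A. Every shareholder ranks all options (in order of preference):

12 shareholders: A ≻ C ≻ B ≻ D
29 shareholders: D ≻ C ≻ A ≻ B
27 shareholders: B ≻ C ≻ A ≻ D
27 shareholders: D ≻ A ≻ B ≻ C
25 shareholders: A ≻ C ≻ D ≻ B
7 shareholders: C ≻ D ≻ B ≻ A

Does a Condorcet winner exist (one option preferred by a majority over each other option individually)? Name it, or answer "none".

A vs C: 64–63 for A.
A vs D: 64–63 for A.
A vs B: 93–34 for A.
A beats every other option head-to-head.

A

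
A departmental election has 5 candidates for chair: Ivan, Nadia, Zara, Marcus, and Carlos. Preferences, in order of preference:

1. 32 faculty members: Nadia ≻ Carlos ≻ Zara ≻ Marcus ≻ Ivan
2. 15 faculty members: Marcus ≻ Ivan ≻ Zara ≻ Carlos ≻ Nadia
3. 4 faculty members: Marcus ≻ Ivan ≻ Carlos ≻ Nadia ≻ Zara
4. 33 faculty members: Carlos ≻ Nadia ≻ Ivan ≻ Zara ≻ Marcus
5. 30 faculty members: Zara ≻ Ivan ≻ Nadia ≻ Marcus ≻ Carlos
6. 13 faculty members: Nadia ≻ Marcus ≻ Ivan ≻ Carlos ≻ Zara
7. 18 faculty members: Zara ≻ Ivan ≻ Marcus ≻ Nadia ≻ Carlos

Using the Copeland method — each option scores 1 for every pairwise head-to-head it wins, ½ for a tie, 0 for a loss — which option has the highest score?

Nadia

Ivan: beats Marcus and Carlos; loses to Nadia and Zara → score 2.
Nadia: beats Ivan, Zara, Marcus, and Carlos → score 4.
Zara: beats Ivan and Marcus; loses to Nadia and Carlos → score 2.
Marcus: beats Carlos; loses to Ivan, Nadia, and Zara → score 1.
Carlos: beats Zara; loses to Ivan, Nadia, and Marcus → score 1.
Nadia has the best pairwise record.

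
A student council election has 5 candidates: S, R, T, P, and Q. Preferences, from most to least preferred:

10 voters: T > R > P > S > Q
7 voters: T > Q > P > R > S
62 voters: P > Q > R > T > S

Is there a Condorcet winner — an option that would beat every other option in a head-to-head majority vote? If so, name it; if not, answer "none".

P

P vs S: 79–0 for P.
P vs R: 69–10 for P.
P vs T: 62–17 for P.
P vs Q: 72–7 for P.
P beats every other option head-to-head.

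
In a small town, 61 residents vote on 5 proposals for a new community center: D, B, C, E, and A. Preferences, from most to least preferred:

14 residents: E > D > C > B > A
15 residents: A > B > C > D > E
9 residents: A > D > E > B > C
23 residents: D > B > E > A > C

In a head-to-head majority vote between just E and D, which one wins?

D

Voters preferring E to D: 14; preferring D to E: 47.
D wins the head-to-head.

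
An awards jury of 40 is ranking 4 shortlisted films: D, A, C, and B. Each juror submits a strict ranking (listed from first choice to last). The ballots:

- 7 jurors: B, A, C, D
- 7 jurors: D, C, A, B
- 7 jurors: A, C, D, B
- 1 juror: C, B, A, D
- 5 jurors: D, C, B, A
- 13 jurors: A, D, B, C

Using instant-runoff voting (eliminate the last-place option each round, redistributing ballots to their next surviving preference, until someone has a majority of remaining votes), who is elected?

Round 1: D 12, A 20, C 1, B 7. Eliminate C.
Round 2: D 12, A 20, B 8. Eliminate B.
Round 3: D 12, A 28. A has a majority.

A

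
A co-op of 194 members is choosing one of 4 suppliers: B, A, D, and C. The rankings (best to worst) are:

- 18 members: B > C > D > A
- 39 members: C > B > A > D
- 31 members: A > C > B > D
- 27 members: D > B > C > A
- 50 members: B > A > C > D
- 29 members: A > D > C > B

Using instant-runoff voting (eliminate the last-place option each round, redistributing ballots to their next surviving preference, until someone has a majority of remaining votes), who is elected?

Round 1: B 68, A 60, D 27, C 39. Eliminate D.
Round 2: B 95, A 60, C 39. Eliminate C.
Round 3: B 134, A 60. B has a majority.

B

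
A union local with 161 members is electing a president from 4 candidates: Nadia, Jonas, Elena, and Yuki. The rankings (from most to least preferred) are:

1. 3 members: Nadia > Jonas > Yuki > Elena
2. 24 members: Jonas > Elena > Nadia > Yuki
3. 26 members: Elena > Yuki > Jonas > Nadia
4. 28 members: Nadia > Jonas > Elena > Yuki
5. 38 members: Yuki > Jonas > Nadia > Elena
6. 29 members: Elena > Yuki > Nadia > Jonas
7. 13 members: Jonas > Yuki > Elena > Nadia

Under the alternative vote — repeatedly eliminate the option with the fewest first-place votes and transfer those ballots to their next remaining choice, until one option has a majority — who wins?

Jonas

Round 1: Nadia 31, Jonas 37, Elena 55, Yuki 38. Eliminate Nadia.
Round 2: Jonas 68, Elena 55, Yuki 38. Eliminate Yuki.
Round 3: Jonas 106, Elena 55. Jonas has a majority.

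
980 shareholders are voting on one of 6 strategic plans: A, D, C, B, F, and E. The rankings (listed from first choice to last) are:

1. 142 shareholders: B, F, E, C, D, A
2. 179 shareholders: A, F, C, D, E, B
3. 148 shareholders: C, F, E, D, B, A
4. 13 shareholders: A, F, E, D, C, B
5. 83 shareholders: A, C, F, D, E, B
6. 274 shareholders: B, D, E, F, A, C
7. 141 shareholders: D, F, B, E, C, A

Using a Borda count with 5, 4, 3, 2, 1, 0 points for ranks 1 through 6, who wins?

F

A: 142·0 + 179·5 + 148·0 + 13·5 + 83·5 + 274·1 + 141·0 = 1649
D: 142·1 + 179·2 + 148·2 + 13·2 + 83·2 + 274·4 + 141·5 = 2789
C: 142·2 + 179·3 + 148·5 + 13·1 + 83·4 + 274·0 + 141·1 = 2047
B: 142·5 + 179·0 + 148·1 + 13·0 + 83·0 + 274·5 + 141·3 = 2651
F: 142·4 + 179·4 + 148·4 + 13·4 + 83·3 + 274·2 + 141·4 = 3289
E: 142·3 + 179·1 + 148·3 + 13·3 + 83·1 + 274·3 + 141·2 = 2275
F has the highest Borda score (3289).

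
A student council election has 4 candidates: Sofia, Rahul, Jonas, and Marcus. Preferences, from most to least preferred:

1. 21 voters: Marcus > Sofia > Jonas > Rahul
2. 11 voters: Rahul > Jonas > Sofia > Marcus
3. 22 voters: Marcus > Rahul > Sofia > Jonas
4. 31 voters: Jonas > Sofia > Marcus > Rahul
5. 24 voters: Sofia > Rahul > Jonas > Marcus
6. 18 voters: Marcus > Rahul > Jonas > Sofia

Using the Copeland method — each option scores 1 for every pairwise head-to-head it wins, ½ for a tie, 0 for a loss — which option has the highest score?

Sofia: beats Rahul, Jonas, and Marcus → score 3.
Rahul: beats Jonas; loses to Sofia and Marcus → score 1.
Jonas: beats Marcus; loses to Sofia and Rahul → score 1.
Marcus: beats Rahul; loses to Sofia and Jonas → score 1.
Sofia has the best pairwise record.

Sofia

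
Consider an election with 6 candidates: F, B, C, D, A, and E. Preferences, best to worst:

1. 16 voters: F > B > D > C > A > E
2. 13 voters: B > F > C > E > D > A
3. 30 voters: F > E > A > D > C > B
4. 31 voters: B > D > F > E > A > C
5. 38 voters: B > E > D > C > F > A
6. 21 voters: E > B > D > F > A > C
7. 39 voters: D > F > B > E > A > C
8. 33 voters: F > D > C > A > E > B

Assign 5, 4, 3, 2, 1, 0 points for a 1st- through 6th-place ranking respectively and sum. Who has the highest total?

F: 16·5 + 13·4 + 30·5 + 31·3 + 38·1 + 21·2 + 39·4 + 33·5 = 776
B: 16·4 + 13·5 + 30·0 + 31·5 + 38·5 + 21·4 + 39·3 + 33·0 = 675
C: 16·2 + 13·3 + 30·1 + 31·0 + 38·2 + 21·0 + 39·0 + 33·3 = 276
D: 16·3 + 13·1 + 30·2 + 31·4 + 38·3 + 21·3 + 39·5 + 33·4 = 749
A: 16·1 + 13·0 + 30·3 + 31·1 + 38·0 + 21·1 + 39·1 + 33·2 = 263
E: 16·0 + 13·2 + 30·4 + 31·2 + 38·4 + 21·5 + 39·2 + 33·1 = 576
F has the highest Borda score (776).

F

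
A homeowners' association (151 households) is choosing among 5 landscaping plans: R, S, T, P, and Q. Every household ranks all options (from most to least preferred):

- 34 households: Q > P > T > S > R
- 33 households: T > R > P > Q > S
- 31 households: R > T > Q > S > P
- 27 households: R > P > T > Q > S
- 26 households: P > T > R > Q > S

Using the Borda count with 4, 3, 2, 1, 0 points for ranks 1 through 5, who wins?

T

R: 34·0 + 33·3 + 31·4 + 27·4 + 26·2 = 383
S: 34·1 + 33·0 + 31·1 + 27·0 + 26·0 = 65
T: 34·2 + 33·4 + 31·3 + 27·2 + 26·3 = 425
P: 34·3 + 33·2 + 31·0 + 27·3 + 26·4 = 353
Q: 34·4 + 33·1 + 31·2 + 27·1 + 26·1 = 284
T has the highest Borda score (425).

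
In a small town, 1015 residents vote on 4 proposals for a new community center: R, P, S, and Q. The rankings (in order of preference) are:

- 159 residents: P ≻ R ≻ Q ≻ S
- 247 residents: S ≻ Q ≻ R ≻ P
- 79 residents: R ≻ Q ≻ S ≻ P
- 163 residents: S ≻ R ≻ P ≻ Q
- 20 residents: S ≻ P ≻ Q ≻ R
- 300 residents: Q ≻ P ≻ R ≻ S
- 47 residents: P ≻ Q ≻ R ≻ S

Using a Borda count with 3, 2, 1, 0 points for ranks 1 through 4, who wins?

R: 159·2 + 247·1 + 79·3 + 163·2 + 20·0 + 300·1 + 47·1 = 1475
P: 159·3 + 247·0 + 79·0 + 163·1 + 20·2 + 300·2 + 47·3 = 1421
S: 159·0 + 247·3 + 79·1 + 163·3 + 20·3 + 300·0 + 47·0 = 1369
Q: 159·1 + 247·2 + 79·2 + 163·0 + 20·1 + 300·3 + 47·2 = 1825
Q has the highest Borda score (1825).

Q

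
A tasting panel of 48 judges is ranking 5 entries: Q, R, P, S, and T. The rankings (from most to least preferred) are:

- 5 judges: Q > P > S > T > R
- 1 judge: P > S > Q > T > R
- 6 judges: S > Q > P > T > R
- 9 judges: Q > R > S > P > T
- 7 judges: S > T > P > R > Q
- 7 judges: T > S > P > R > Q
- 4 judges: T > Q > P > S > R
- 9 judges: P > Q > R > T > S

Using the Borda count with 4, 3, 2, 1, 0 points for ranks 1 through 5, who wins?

Q

Q: 5·4 + 1·2 + 6·3 + 9·4 + 7·0 + 7·0 + 4·3 + 9·3 = 115
R: 5·0 + 1·0 + 6·0 + 9·3 + 7·1 + 7·1 + 4·0 + 9·2 = 59
P: 5·3 + 1·4 + 6·2 + 9·1 + 7·2 + 7·2 + 4·2 + 9·4 = 112
S: 5·2 + 1·3 + 6·4 + 9·2 + 7·4 + 7·3 + 4·1 + 9·0 = 108
T: 5·1 + 1·1 + 6·1 + 9·0 + 7·3 + 7·4 + 4·4 + 9·1 = 86
Q has the highest Borda score (115).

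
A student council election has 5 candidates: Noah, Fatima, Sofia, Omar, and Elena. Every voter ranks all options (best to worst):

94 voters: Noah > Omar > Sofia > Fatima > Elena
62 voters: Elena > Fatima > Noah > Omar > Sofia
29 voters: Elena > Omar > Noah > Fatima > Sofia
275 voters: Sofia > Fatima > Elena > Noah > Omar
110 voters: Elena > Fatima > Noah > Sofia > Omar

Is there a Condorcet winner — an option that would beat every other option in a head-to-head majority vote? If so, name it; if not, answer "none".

Checking pairwise contests:
Fatima beats Noah 447–123.
Sofia beats Fatima 369–201.
Noah beats Sofia 295–275.
Noah beats Omar 541–29.
Fatima beats Elena 369–201.
Every option loses at least one head-to-head, so there is no Condorcet winner.

none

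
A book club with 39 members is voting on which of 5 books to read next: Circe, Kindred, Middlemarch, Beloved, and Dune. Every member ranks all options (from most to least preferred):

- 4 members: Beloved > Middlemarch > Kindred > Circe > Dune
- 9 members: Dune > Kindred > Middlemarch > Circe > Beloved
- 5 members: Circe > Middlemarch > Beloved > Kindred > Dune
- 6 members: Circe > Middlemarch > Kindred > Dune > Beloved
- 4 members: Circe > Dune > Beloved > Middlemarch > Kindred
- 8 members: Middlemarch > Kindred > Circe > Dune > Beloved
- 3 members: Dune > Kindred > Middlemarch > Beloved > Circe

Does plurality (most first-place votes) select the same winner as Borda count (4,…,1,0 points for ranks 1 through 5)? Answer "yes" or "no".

Plurality — first-place votes: Circe 15, Kindred 0, Middlemarch 8, Beloved 4, Dune 12. Winner: Circe.
Borda — scores: Circe 89, Kindred 85, Middlemarch 105, Beloved 37, Dune 74. Winner: Middlemarch.
The two methods disagree.

no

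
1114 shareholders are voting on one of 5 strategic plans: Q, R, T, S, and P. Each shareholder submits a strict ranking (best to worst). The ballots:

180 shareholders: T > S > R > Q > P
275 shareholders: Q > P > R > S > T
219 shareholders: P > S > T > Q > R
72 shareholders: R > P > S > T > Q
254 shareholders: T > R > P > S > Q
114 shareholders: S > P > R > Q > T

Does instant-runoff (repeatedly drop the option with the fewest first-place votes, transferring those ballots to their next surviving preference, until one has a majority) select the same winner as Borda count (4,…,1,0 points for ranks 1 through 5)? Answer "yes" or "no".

yes

Instant-runoff — R1 Q 275, R 72, T 434, S 114, P 219 (R out); R2 Q 275, T 434, S 114, P 291 (S out); R3 Q 275, T 434, P 405 (Q out); R4 T 434, P 680 (P winner). Winner: P.
Borda — scores: Q 1613, R 2188, T 2246, S 2326, P 2767. Winner: P.
The two methods agree.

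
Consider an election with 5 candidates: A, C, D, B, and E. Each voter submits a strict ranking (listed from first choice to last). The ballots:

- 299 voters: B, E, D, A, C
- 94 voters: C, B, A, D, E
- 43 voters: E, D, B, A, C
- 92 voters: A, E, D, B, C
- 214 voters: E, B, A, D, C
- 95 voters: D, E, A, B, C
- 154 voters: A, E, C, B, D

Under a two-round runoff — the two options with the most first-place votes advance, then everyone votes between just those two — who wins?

Round 1 first-place votes: A 246, C 94, D 95, B 299, E 257.
B and E advance.
Runoff: B is preferred to E by 393 voters; E by 598.
E wins the runoff.

E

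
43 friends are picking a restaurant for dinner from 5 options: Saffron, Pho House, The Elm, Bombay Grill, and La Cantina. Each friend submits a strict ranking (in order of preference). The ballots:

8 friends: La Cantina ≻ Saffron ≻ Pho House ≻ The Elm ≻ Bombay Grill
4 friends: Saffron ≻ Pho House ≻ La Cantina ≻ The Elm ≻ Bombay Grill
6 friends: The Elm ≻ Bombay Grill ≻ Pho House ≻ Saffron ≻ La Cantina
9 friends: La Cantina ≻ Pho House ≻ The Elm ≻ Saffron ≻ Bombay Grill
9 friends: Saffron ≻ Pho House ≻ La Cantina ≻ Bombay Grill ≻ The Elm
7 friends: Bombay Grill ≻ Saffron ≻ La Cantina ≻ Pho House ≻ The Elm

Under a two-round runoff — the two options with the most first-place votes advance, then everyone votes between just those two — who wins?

Round 1 first-place votes: Saffron 13, Pho House 0, The Elm 6, Bombay Grill 7, La Cantina 17.
La Cantina and Saffron advance.
Runoff: La Cantina is preferred to Saffron by 17 voters; Saffron by 26.
Saffron wins the runoff.

Saffron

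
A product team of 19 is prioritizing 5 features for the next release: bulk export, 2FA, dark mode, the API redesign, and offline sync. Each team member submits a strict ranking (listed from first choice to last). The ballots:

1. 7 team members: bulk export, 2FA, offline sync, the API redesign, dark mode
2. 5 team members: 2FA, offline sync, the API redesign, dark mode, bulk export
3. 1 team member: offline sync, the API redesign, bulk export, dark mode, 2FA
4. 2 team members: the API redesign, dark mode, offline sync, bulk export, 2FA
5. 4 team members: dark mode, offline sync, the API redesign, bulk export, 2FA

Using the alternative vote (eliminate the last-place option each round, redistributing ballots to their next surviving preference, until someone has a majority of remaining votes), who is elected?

Round 1: bulk export 7, 2FA 5, dark mode 4, the API redesign 2, offline sync 1. Eliminate offline sync.
Round 2: bulk export 7, 2FA 5, dark mode 4, the API redesign 3. Eliminate the API redesign.
Round 3: bulk export 8, 2FA 5, dark mode 6. Eliminate 2FA.
Round 4: bulk export 8, dark mode 11. Dark mode has a majority.

dark mode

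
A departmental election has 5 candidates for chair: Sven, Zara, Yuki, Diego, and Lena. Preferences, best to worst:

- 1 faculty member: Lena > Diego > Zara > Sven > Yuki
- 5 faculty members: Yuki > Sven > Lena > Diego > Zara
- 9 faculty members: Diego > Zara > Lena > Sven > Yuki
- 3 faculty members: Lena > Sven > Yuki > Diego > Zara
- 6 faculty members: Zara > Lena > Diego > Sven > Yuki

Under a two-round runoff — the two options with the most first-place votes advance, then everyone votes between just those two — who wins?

Round 1 first-place votes: Sven 0, Zara 6, Yuki 5, Diego 9, Lena 4.
Diego and Zara advance.
Runoff: Diego is preferred to Zara by 18 voters; Zara by 6.
Diego wins the runoff.

Diego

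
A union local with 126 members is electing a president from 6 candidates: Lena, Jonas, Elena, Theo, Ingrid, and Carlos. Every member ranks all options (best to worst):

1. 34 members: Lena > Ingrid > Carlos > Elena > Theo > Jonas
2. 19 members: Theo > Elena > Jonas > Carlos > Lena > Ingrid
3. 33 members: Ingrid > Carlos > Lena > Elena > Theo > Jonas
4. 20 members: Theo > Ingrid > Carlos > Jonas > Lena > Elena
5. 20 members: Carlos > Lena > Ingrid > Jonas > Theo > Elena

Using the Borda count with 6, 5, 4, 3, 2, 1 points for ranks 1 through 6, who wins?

Lena: 34·6 + 19·2 + 33·4 + 20·2 + 20·5 = 514
Jonas: 34·1 + 19·4 + 33·1 + 20·3 + 20·3 = 263
Elena: 34·3 + 19·5 + 33·3 + 20·1 + 20·1 = 336
Theo: 34·2 + 19·6 + 33·2 + 20·6 + 20·2 = 408
Ingrid: 34·5 + 19·1 + 33·6 + 20·5 + 20·4 = 567
Carlos: 34·4 + 19·3 + 33·5 + 20·4 + 20·6 = 558
Ingrid has the highest Borda score (567).

Ingrid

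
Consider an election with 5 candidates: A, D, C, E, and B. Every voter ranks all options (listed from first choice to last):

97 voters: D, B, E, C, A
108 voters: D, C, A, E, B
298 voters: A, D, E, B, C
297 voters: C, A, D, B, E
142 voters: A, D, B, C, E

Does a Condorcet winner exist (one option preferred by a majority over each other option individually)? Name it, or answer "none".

none

Checking pairwise contests:
C beats A 502–440.
A beats D 737–205.
D beats C 645–297.
A beats E 845–97.
A beats B 845–97.
Every option loses at least one head-to-head, so there is no Condorcet winner.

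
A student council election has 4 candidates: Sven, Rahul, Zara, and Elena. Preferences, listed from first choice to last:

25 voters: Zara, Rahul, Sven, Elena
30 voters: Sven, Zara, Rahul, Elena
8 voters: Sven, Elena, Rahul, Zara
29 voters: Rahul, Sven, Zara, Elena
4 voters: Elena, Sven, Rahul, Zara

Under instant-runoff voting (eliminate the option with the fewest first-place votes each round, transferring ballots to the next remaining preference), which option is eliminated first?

Round 1: Sven 38, Rahul 29, Zara 25, Elena 4. Eliminate Elena.

Elena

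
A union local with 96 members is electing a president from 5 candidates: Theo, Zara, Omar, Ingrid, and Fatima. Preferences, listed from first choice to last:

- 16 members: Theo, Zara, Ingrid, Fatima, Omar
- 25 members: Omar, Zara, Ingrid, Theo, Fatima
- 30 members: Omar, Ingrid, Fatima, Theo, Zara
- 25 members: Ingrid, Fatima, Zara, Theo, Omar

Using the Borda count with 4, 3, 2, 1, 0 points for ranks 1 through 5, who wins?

Ingrid

Theo: 16·4 + 25·1 + 30·1 + 25·1 = 144
Zara: 16·3 + 25·3 + 30·0 + 25·2 = 173
Omar: 16·0 + 25·4 + 30·4 + 25·0 = 220
Ingrid: 16·2 + 25·2 + 30·3 + 25·4 = 272
Fatima: 16·1 + 25·0 + 30·2 + 25·3 = 151
Ingrid has the highest Borda score (272).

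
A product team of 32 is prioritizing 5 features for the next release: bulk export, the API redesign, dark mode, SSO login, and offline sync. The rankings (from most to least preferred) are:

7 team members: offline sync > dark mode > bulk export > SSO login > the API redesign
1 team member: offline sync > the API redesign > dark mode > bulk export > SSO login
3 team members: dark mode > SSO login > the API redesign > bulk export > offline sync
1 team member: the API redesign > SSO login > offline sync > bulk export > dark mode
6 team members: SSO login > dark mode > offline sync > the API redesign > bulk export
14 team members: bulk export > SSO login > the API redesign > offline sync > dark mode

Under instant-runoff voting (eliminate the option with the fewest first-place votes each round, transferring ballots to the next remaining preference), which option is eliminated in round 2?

Round 1: bulk export 14, the API redesign 1, dark mode 3, SSO login 6, offline sync 8. Eliminate the API redesign.
Round 2: bulk export 14, dark mode 3, SSO login 7, offline sync 8. Eliminate dark mode.

dark mode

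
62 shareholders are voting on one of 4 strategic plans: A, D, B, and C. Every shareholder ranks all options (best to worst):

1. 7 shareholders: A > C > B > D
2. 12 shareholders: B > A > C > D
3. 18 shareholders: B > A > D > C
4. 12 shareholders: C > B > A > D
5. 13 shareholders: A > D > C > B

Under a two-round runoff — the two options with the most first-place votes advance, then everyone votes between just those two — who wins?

Round 1 first-place votes: A 20, D 0, B 30, C 12.
B and A advance.
Runoff: B is preferred to A by 42 voters; A by 20.
B wins the runoff.

B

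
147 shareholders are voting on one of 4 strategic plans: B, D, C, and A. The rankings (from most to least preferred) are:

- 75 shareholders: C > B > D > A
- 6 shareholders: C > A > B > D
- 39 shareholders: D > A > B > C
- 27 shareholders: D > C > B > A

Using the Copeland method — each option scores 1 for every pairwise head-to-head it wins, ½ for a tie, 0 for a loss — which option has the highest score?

B: beats D and A; loses to C → score 2.
D: beats A; loses to B and C → score 1.
C: beats B, D, and A → score 3.
A: loses to B, D, and C → score 0.
C has the best pairwise record.

C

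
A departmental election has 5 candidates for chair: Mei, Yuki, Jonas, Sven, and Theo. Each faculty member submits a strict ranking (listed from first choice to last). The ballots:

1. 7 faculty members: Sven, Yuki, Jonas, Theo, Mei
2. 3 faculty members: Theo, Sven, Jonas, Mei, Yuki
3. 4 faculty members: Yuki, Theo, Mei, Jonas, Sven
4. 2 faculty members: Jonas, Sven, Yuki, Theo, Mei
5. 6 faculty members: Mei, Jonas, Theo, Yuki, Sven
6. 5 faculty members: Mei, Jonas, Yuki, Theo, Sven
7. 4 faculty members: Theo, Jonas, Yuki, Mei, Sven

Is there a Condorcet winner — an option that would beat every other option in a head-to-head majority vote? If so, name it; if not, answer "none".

Jonas vs Mei: 16–15 for Jonas.
Jonas vs Yuki: 20–11 for Jonas.
Jonas vs Sven: 21–10 for Jonas.
Jonas vs Theo: 20–11 for Jonas.
Jonas beats every other option head-to-head.

Jonas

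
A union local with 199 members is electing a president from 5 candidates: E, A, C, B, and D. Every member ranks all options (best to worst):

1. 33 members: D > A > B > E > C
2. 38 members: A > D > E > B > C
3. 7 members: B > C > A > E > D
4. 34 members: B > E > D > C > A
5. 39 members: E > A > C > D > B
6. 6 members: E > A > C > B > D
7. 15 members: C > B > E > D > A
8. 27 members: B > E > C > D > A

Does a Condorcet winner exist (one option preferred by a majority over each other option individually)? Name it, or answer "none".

none

Checking pairwise contests:
B beats E 116–83.
E beats A 121–78.
E beats C 177–22.
A beats B 116–83.
E beats D 128–71.
Every option loses at least one head-to-head, so there is no Condorcet winner.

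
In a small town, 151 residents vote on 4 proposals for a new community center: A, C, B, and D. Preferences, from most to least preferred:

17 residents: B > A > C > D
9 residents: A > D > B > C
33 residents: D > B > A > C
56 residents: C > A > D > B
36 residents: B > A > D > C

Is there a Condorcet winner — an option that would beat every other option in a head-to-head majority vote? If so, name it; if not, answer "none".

none

Checking pairwise contests:
B beats A 86–65.
A beats C 95–56.
D beats B 98–53.
A beats D 118–33.
Every option loses at least one head-to-head, so there is no Condorcet winner.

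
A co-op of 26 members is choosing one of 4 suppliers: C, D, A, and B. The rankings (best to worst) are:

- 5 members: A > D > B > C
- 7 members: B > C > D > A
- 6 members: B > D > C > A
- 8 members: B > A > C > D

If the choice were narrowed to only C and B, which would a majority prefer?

B

Voters preferring C to B: 0; preferring B to C: 26.
B wins the head-to-head.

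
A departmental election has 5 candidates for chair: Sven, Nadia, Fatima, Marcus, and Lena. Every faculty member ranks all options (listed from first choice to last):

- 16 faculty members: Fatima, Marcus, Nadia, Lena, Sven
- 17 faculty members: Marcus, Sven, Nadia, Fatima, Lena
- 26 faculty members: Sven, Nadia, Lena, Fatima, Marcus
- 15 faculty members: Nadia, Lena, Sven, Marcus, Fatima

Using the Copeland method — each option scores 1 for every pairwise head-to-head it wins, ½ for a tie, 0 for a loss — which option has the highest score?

Sven: beats Nadia, Fatima, Marcus, and Lena → score 4.
Nadia: beats Fatima, Marcus, and Lena; loses to Sven → score 3.
Fatima: beats Marcus; loses to Sven, Nadia, and Lena → score 1.
Marcus: loses to Sven, Nadia, Fatima, and Lena → score 0.
Lena: beats Fatima and Marcus; loses to Sven and Nadia → score 2.
Sven has the best pairwise record.

Sven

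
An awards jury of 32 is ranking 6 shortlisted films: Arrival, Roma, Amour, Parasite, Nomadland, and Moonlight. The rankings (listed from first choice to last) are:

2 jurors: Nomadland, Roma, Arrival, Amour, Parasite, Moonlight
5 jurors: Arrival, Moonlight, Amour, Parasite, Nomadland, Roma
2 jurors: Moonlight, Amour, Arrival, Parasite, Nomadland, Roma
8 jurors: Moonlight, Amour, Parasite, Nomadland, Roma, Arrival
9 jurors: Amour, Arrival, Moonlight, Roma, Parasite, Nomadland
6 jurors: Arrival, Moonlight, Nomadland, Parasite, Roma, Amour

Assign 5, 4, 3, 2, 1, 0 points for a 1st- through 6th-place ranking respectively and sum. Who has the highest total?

Moonlight

Arrival: 2·3 + 5·5 + 2·3 + 8·0 + 9·4 + 6·5 = 103
Roma: 2·4 + 5·0 + 2·0 + 8·1 + 9·2 + 6·1 = 40
Amour: 2·2 + 5·3 + 2·4 + 8·4 + 9·5 + 6·0 = 104
Parasite: 2·1 + 5·2 + 2·2 + 8·3 + 9·1 + 6·2 = 61
Nomadland: 2·5 + 5·1 + 2·1 + 8·2 + 9·0 + 6·3 = 51
Moonlight: 2·0 + 5·4 + 2·5 + 8·5 + 9·3 + 6·4 = 121
Moonlight has the highest Borda score (121).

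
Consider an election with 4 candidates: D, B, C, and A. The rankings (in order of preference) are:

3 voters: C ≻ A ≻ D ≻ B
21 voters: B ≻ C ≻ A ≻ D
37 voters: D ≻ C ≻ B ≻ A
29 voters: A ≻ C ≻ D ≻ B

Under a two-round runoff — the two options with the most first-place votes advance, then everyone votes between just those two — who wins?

A

Round 1 first-place votes: D 37, B 21, C 3, A 29.
D and A advance.
Runoff: D is preferred to A by 37 voters; A by 53.
A wins the runoff.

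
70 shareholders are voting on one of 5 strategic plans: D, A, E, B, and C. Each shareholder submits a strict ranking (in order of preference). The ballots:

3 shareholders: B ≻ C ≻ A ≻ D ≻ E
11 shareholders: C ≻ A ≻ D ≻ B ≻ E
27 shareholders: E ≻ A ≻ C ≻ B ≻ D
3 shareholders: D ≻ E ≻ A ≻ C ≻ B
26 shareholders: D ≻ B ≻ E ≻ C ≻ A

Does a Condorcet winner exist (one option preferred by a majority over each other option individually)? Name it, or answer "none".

none

Checking pairwise contests:
A beats D 41–29.
E beats A 56–14.
D beats E 43–27.
D beats B 40–30.
E beats C 56–14.
Every option loses at least one head-to-head, so there is no Condorcet winner.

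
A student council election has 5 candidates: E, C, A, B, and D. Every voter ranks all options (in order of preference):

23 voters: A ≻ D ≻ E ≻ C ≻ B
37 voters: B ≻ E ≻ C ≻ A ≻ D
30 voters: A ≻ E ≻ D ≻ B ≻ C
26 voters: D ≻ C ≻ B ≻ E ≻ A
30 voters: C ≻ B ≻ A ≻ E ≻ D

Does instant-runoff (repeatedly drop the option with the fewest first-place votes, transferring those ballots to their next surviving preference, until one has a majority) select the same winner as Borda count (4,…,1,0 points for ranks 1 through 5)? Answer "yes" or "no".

Instant-runoff — R1 E 0, C 30, A 53, B 37, D 26 (E out); R2 C 30, A 53, B 37, D 26 (D out); R3 C 56, A 53, B 37 (B out); R4 C 93, A 53 (C winner). Winner: C.
Borda — scores: E 303, C 295, A 309, B 320, D 233. Winner: B.
The two methods disagree.

no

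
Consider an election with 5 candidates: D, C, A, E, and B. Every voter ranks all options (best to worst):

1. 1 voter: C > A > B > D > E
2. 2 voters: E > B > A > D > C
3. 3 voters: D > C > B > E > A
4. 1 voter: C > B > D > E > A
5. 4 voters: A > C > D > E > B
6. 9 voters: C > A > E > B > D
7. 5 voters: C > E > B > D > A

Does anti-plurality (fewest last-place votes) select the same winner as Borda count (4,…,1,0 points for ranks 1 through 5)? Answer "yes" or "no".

Anti-plurality — last-place votes: D 9, C 2, A 9, E 1, B 4. Winner: E.
Borda — scores: D 30, C 85, A 50, E 49, B 36. Winner: C.
The two methods disagree.

no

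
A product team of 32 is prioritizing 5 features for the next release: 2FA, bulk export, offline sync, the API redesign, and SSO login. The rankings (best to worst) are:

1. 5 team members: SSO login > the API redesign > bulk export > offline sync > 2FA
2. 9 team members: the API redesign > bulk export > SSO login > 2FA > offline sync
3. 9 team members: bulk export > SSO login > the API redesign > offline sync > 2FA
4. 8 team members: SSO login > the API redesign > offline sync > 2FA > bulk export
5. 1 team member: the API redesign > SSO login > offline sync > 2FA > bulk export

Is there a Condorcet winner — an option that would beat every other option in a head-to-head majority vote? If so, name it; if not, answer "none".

none

Checking pairwise contests:
bulk export beats 2FA 23–9.
the API redesign beats bulk export 23–9.
bulk export beats offline sync 23–9.
SSO login beats the API redesign 22–10.
bulk export beats SSO login 18–14.
Every option loses at least one head-to-head, so there is no Condorcet winner.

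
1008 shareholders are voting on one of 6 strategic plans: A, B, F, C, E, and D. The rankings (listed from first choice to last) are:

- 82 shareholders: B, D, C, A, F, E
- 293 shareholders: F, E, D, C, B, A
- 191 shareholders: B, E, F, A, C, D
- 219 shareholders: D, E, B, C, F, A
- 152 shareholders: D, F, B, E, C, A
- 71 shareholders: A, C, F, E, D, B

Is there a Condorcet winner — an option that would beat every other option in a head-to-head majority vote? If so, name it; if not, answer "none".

F

F vs A: 855–153 for F.
F vs B: 516–492 for F.
F vs C: 636–372 for F.
F vs E: 598–410 for F.
F vs D: 555–453 for F.
F beats every other option head-to-head.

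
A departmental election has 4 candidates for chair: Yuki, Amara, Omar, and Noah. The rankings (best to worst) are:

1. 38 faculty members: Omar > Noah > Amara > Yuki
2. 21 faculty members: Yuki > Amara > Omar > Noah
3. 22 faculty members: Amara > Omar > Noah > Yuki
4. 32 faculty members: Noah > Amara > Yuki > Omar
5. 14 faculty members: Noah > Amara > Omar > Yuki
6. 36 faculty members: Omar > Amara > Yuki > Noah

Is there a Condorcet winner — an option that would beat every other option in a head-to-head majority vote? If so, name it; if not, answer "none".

none

Checking pairwise contests:
Amara beats Yuki 142–21.
Noah beats Amara 84–79.
Amara beats Omar 89–74.
Omar beats Noah 117–46.
Every option loses at least one head-to-head, so there is no Condorcet winner.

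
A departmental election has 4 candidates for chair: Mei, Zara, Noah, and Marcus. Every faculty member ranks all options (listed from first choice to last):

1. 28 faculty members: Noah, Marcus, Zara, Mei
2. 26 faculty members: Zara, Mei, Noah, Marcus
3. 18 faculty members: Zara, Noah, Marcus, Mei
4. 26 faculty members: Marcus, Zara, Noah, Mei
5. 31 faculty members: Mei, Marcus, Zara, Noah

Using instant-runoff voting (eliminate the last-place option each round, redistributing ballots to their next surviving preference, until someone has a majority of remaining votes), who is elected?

Zara

Round 1: Mei 31, Zara 44, Noah 28, Marcus 26. Eliminate Marcus.
Round 2: Mei 31, Zara 70, Noah 28. Zara has a majority.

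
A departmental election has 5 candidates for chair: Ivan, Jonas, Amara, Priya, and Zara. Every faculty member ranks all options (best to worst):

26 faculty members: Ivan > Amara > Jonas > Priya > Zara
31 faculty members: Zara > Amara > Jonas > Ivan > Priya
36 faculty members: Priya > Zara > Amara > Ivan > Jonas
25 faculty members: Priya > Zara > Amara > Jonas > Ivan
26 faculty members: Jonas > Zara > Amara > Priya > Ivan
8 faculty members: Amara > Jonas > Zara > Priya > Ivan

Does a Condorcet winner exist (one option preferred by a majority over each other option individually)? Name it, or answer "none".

none

Checking pairwise contests:
Jonas beats Ivan 90–62.
Amara beats Jonas 126–26.
Zara beats Amara 118–34.
Jonas beats Priya 91–61.
Priya beats Zara 87–65.
Every option loses at least one head-to-head, so there is no Condorcet winner.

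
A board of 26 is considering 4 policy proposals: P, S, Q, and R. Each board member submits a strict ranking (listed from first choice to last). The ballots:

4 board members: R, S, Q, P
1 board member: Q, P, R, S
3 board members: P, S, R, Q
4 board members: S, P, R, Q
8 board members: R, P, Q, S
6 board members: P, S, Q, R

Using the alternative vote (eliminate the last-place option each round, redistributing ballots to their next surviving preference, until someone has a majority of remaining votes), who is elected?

Round 1: P 9, S 4, Q 1, R 12. Eliminate Q.
Round 2: P 10, S 4, R 12. Eliminate S.
Round 3: P 14, R 12. P has a majority.

P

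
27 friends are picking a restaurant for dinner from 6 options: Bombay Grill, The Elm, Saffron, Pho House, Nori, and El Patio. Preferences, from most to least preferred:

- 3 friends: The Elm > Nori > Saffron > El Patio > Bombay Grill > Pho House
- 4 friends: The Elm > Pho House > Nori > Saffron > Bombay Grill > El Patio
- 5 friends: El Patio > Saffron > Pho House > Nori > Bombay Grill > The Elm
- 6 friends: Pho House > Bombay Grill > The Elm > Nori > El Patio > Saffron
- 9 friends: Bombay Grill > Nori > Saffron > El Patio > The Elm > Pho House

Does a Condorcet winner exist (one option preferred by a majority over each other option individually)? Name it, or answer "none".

none

Checking pairwise contests:
Pho House beats Bombay Grill 15–12.
Bombay Grill beats The Elm 20–7.
Bombay Grill beats Saffron 15–12.
The Elm beats Pho House 16–11.
Bombay Grill beats Nori 15–12.
Bombay Grill beats El Patio 19–8.
Every option loses at least one head-to-head, so there is no Condorcet winner.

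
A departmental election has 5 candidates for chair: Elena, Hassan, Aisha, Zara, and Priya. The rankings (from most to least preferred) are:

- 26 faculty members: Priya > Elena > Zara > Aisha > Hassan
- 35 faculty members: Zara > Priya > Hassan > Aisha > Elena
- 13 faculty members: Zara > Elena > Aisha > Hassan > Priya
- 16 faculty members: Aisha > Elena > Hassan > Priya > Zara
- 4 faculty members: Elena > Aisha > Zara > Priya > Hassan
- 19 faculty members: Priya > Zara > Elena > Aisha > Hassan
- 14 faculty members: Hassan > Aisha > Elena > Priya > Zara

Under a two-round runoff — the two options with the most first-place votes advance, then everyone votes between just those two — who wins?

Round 1 first-place votes: Elena 4, Hassan 14, Aisha 16, Zara 48, Priya 45.
Zara and Priya advance.
Runoff: Zara is preferred to Priya by 52 voters; Priya by 75.
Priya wins the runoff.

Priya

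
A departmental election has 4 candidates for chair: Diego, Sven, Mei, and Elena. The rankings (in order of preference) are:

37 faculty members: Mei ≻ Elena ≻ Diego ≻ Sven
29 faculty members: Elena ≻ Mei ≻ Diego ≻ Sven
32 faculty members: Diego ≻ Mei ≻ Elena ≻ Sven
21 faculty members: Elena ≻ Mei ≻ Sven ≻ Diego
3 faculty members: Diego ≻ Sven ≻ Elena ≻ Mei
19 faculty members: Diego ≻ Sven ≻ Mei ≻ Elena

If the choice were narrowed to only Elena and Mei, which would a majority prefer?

Mei

Voters preferring Elena to Mei: 53; preferring Mei to Elena: 88.
Mei wins the head-to-head.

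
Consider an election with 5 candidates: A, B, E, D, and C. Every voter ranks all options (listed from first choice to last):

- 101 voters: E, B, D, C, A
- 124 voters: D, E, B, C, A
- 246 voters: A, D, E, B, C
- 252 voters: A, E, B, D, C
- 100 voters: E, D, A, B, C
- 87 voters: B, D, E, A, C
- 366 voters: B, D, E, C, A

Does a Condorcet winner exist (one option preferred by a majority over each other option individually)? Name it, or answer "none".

Checking pairwise contests:
B beats A 678–598.
E beats B 823–453.
D beats E 823–453.
B beats D 806–470.
A beats C 685–591.
Every option loses at least one head-to-head, so there is no Condorcet winner.

none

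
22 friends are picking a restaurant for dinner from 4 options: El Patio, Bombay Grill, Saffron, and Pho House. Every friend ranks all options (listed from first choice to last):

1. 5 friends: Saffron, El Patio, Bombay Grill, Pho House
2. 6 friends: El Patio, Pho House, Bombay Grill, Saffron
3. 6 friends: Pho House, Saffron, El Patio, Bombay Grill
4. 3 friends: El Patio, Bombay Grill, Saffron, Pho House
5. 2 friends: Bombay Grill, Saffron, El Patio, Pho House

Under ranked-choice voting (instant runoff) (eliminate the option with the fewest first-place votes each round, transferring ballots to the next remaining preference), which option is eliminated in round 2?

Pho House

Round 1: El Patio 9, Bombay Grill 2, Saffron 5, Pho House 6. Eliminate Bombay Grill.
Round 2: El Patio 9, Saffron 7, Pho House 6. Eliminate Pho House.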